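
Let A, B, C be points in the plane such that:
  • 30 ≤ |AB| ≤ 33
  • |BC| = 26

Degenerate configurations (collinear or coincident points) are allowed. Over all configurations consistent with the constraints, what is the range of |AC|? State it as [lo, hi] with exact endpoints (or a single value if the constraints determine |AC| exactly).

|AB| ∈ [30, 33]
|BC| ∈ {26}
|AC| ∈ [4, 59]

|AC| ∈ [4, 59]  (≈ [4.0000, 59.0000])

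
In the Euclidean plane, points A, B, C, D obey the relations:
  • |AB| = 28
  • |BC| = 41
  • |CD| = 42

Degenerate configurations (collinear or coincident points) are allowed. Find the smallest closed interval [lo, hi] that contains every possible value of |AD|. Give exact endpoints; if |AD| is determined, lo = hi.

|AB| ∈ {28}
|BC| ∈ {41}
|CD| ∈ {42}
|AC| ∈ [13, 69]
|BD| ∈ [1, 83]
|AD| ∈ [0, 111]

|AD| ∈ [0, 111]  (≈ [0.0000, 111.0000])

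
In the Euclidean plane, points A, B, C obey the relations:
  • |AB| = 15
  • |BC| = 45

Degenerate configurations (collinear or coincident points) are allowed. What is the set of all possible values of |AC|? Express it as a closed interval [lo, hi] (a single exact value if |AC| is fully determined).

|AC| ∈ [30, 60]  (≈ [30.0000, 60.0000])

|AB| ∈ {15}
|BC| ∈ {45}
|AC| ∈ [30, 60]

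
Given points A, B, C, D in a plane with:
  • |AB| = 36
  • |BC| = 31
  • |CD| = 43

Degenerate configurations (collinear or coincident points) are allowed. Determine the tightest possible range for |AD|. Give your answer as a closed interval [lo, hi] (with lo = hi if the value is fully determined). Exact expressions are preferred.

|AD| ∈ [0, 110]  (≈ [0.0000, 110.0000])

|AB| ∈ {36}
|BC| ∈ {31}
|CD| ∈ {43}
|AC| ∈ [5, 67]
|BD| ∈ [12, 74]
|AD| ∈ [0, 110]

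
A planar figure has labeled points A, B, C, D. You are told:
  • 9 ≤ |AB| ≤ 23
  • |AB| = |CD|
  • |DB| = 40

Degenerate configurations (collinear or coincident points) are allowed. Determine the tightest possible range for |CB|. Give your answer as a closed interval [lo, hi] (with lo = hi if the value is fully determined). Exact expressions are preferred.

|AB| ∈ [9, 23]
|BD| ∈ {40}
|CD| ∈ [9, 23]
|AD| ∈ [17, 63]
|BC| ∈ [17, 63]
|AC| ∈ [0, 86]

|CB| ∈ [17, 63]  (≈ [17.0000, 63.0000])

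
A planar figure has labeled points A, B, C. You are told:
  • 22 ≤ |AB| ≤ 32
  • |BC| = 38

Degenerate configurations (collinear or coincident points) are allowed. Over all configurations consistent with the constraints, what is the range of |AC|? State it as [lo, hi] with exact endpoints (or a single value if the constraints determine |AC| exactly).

|AB| ∈ [22, 32]
|BC| ∈ {38}
|AC| ∈ [6, 70]

|AC| ∈ [6, 70]  (≈ [6.0000, 70.0000])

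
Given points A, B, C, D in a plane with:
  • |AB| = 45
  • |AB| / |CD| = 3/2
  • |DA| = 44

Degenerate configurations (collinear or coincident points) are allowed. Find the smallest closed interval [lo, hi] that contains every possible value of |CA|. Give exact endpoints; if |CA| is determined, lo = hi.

|CA| ∈ [14, 74]  (≈ [14.0000, 74.0000])

|AB| ∈ {45}
|AD| ∈ {44}
|CD| ∈ {30}
|BD| ∈ [1, 89]
|AC| ∈ [14, 74]
|BC| ∈ [0, 119]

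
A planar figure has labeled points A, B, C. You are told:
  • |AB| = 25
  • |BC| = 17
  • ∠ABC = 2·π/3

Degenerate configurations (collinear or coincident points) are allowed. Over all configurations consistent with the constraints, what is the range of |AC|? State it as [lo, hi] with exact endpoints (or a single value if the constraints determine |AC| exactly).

|AC| = √(1339)  (≈ 36.5923)

|AB| ∈ {25}
|BC| ∈ {17}
|AC| ∈ {√(1339)}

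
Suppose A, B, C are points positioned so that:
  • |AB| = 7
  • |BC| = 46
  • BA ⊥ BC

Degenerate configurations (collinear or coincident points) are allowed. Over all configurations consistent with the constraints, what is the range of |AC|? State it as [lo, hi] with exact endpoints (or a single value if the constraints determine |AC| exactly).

|AC| = √(2165)  (≈ 46.5296)

|AB| ∈ {7}
|BC| ∈ {46}
|AC| ∈ {√(2165)}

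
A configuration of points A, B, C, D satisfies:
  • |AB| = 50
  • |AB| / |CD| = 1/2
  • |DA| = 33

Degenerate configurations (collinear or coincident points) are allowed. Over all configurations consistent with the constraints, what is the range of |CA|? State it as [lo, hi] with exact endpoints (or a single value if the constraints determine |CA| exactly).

|AB| ∈ {50}
|AD| ∈ {33}
|CD| ∈ {100}
|BD| ∈ [17, 83]
|AC| ∈ [67, 133]
|BC| ∈ [17, 183]

|CA| ∈ [67, 133]  (≈ [67.0000, 133.0000])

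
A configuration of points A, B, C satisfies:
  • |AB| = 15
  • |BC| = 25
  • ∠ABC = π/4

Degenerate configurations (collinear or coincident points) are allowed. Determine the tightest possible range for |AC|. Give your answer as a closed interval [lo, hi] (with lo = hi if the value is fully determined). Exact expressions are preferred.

|AC| = 5·√(34 - 15·√(2))  (≈ 17.8793)

|AB| ∈ {15}
|BC| ∈ {25}
|AC| ∈ {5·√(34 - 15·√(2))}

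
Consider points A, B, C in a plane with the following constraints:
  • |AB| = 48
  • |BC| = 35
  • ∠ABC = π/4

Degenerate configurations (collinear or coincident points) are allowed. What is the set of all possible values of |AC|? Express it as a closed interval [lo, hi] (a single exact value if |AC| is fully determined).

|AC| = √(3529 - 1680·√(2))  (≈ 33.9576)

|AB| ∈ {48}
|BC| ∈ {35}
|AC| ∈ {√(3529 - 1680·√(2))}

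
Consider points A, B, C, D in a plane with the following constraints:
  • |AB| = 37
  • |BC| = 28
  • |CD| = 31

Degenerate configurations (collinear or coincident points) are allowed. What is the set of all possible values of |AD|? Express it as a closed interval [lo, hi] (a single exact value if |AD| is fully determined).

|AB| ∈ {37}
|BC| ∈ {28}
|CD| ∈ {31}
|AC| ∈ [9, 65]
|BD| ∈ [3, 59]
|AD| ∈ [0, 96]

|AD| ∈ [0, 96]  (≈ [0.0000, 96.0000])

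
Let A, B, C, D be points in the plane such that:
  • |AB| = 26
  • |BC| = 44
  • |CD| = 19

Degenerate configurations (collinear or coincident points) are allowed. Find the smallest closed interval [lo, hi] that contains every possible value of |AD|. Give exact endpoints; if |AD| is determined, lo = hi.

|AB| ∈ {26}
|BC| ∈ {44}
|CD| ∈ {19}
|AC| ∈ [18, 70]
|BD| ∈ [25, 63]
|AD| ∈ [0, 89]

|AD| ∈ [0, 89]  (≈ [0.0000, 89.0000])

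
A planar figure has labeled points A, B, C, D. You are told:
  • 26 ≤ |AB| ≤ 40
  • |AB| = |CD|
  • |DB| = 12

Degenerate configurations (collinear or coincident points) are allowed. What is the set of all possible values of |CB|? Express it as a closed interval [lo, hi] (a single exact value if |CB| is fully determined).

|AB| ∈ [26, 40]
|BD| ∈ {12}
|CD| ∈ [26, 40]
|AD| ∈ [14, 52]
|BC| ∈ [14, 52]
|AC| ∈ [0, 92]

|CB| ∈ [14, 52]  (≈ [14.0000, 52.0000])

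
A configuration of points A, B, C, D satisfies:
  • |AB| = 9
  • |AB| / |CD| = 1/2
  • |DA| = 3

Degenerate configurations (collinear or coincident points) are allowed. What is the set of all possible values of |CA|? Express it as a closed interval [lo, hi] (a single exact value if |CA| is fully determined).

|AB| ∈ {9}
|AD| ∈ {3}
|CD| ∈ {18}
|BD| ∈ [6, 12]
|AC| ∈ [15, 21]
|BC| ∈ [6, 30]

|CA| ∈ [15, 21]  (≈ [15.0000, 21.0000])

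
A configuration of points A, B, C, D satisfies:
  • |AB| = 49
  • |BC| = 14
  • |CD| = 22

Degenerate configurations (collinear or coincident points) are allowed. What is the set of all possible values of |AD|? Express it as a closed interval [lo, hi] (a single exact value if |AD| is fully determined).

|AD| ∈ [13, 85]  (≈ [13.0000, 85.0000])

|AB| ∈ {49}
|BC| ∈ {14}
|CD| ∈ {22}
|AC| ∈ [35, 63]
|BD| ∈ [8, 36]
|AD| ∈ [13, 85]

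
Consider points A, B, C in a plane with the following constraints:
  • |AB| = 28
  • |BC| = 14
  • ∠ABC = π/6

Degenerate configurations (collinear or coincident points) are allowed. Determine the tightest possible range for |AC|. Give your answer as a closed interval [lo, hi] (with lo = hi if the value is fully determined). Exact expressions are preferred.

|AB| ∈ {28}
|BC| ∈ {14}
|AC| ∈ {14·√(5 - 2·√(3))}

|AC| = 14·√(5 - 2·√(3))  (≈ 17.3504)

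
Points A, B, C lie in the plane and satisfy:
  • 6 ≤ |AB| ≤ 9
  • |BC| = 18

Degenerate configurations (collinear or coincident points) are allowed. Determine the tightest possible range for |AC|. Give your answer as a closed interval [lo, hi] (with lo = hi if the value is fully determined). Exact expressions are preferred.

|AB| ∈ [6, 9]
|BC| ∈ {18}
|AC| ∈ [9, 27]

|AC| ∈ [9, 27]  (≈ [9.0000, 27.0000])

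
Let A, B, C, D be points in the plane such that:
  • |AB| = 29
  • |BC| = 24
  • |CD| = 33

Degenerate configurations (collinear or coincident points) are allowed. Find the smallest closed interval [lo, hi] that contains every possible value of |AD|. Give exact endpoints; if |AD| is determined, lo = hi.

|AB| ∈ {29}
|BC| ∈ {24}
|CD| ∈ {33}
|AC| ∈ [5, 53]
|BD| ∈ [9, 57]
|AD| ∈ [0, 86]

|AD| ∈ [0, 86]  (≈ [0.0000, 86.0000])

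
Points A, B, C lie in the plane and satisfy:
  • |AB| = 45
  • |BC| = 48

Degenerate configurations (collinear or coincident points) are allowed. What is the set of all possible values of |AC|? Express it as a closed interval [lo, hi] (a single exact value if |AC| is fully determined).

|AC| ∈ [3, 93]  (≈ [3.0000, 93.0000])

|AB| ∈ {45}
|BC| ∈ {48}
|AC| ∈ [3, 93]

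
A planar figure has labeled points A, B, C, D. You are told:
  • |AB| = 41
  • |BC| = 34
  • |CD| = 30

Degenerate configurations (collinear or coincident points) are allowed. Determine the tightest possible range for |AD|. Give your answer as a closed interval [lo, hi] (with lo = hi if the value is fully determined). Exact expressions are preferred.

|AD| ∈ [0, 105]  (≈ [0.0000, 105.0000])

|AB| ∈ {41}
|BC| ∈ {34}
|CD| ∈ {30}
|AC| ∈ [7, 75]
|BD| ∈ [4, 64]
|AD| ∈ [0, 105]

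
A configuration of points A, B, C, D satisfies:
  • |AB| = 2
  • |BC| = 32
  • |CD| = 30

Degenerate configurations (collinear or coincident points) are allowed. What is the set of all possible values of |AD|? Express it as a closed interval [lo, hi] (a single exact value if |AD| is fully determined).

|AB| ∈ {2}
|BC| ∈ {32}
|CD| ∈ {30}
|AC| ∈ [30, 34]
|BD| ∈ [2, 62]
|AD| ∈ [0, 64]

|AD| ∈ [0, 64]  (≈ [0.0000, 64.0000])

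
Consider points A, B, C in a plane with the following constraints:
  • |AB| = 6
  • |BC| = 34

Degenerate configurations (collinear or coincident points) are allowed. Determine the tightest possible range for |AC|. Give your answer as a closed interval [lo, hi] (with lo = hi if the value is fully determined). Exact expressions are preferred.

|AB| ∈ {6}
|BC| ∈ {34}
|AC| ∈ [28, 40]

|AC| ∈ [28, 40]  (≈ [28.0000, 40.0000])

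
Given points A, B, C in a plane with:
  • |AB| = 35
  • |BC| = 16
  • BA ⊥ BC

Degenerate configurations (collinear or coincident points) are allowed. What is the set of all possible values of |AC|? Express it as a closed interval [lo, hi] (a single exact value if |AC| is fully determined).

|AC| = √(1481)  (≈ 38.4838)

|AB| ∈ {35}
|BC| ∈ {16}
|AC| ∈ {√(1481)}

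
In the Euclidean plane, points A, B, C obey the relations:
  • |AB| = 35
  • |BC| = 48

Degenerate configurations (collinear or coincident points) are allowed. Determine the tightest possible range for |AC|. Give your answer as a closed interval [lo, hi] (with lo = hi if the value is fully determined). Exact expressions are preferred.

|AC| ∈ [13, 83]  (≈ [13.0000, 83.0000])

|AB| ∈ {35}
|BC| ∈ {48}
|AC| ∈ [13, 83]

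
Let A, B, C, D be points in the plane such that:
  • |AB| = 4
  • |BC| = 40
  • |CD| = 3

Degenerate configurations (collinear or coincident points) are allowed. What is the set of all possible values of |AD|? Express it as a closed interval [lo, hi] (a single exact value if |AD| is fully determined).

|AB| ∈ {4}
|BC| ∈ {40}
|CD| ∈ {3}
|AC| ∈ [36, 44]
|BD| ∈ [37, 43]
|AD| ∈ [33, 47]

|AD| ∈ [33, 47]  (≈ [33.0000, 47.0000])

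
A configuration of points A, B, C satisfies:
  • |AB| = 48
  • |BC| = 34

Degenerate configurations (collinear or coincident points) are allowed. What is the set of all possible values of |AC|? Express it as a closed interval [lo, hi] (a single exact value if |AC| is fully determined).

|AB| ∈ {48}
|BC| ∈ {34}
|AC| ∈ [14, 82]

|AC| ∈ [14, 82]  (≈ [14.0000, 82.0000])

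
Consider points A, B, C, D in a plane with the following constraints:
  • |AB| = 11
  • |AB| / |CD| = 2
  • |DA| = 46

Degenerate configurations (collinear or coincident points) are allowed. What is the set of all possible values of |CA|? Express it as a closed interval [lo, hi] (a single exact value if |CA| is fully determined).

|AB| ∈ {11}
|AD| ∈ {46}
|CD| ∈ {11/2}
|BD| ∈ [35, 57]
|AC| ∈ [81/2, 103/2]
|BC| ∈ [59/2, 125/2]

|CA| ∈ [81/2, 103/2]  (≈ [40.5000, 51.5000])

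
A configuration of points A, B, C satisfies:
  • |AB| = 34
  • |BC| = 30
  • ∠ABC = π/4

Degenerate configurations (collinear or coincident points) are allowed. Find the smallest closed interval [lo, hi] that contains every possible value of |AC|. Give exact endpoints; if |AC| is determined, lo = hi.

|AC| = 2·√(514 - 255·√(2))  (≈ 24.7690)

|AB| ∈ {34}
|BC| ∈ {30}
|AC| ∈ {2·√(514 - 255·√(2))}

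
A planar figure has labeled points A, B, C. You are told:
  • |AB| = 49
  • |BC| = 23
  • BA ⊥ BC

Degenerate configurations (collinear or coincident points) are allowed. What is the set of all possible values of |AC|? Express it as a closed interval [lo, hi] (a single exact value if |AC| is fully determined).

|AC| = √(2930)  (≈ 54.1295)

|AB| ∈ {49}
|BC| ∈ {23}
|AC| ∈ {√(2930)}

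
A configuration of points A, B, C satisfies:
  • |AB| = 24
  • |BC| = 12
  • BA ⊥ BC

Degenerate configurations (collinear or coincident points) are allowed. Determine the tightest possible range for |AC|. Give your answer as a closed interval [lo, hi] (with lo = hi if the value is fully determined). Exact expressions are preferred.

|AC| = 12·√(5)  (≈ 26.8328)

|AB| ∈ {24}
|BC| ∈ {12}
|AC| ∈ {12·√(5)}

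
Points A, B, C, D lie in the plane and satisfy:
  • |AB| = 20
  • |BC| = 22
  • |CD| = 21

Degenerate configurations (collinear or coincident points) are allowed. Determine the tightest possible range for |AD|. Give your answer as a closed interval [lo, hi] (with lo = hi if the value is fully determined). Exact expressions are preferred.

|AD| ∈ [0, 63]  (≈ [0.0000, 63.0000])

|AB| ∈ {20}
|BC| ∈ {22}
|CD| ∈ {21}
|AC| ∈ [2, 42]
|BD| ∈ [1, 43]
|AD| ∈ [0, 63]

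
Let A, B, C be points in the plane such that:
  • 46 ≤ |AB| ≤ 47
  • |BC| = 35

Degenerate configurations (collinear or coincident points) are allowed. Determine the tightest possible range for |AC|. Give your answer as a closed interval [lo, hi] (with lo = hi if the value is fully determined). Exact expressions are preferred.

|AB| ∈ [46, 47]
|BC| ∈ {35}
|AC| ∈ [11, 82]

|AC| ∈ [11, 82]  (≈ [11.0000, 82.0000])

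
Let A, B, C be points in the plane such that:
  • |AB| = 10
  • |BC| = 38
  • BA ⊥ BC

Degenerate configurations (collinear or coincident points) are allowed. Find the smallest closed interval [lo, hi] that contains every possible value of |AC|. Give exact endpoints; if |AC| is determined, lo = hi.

|AC| = 2·√(386)  (≈ 39.2938)

|AB| ∈ {10}
|BC| ∈ {38}
|AC| ∈ {2·√(386)}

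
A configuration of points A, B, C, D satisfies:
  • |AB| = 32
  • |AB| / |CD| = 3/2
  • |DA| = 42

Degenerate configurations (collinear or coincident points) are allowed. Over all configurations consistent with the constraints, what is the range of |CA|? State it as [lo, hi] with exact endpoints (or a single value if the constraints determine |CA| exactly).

|AB| ∈ {32}
|AD| ∈ {42}
|CD| ∈ {64/3}
|BD| ∈ [10, 74]
|AC| ∈ [62/3, 190/3]
|BC| ∈ [0, 286/3]

|CA| ∈ [62/3, 190/3]  (≈ [20.6667, 63.3333])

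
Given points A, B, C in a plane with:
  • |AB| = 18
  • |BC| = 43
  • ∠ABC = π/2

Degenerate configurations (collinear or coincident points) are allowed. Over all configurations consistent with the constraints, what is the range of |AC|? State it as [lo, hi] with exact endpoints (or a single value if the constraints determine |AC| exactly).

|AB| ∈ {18}
|BC| ∈ {43}
|AC| ∈ {√(2173)}

|AC| = √(2173)  (≈ 46.6154)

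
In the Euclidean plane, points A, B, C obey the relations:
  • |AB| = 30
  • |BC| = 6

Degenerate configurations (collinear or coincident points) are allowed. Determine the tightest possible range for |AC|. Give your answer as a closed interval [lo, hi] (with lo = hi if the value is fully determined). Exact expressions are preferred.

|AB| ∈ {30}
|BC| ∈ {6}
|AC| ∈ [24, 36]

|AC| ∈ [24, 36]  (≈ [24.0000, 36.0000])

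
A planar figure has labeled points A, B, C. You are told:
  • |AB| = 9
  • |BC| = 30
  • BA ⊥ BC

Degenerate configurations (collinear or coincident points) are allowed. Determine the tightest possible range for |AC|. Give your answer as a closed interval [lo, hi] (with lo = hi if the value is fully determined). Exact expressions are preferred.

|AC| = 3·√(109)  (≈ 31.3209)

|AB| ∈ {9}
|BC| ∈ {30}
|AC| ∈ {3·√(109)}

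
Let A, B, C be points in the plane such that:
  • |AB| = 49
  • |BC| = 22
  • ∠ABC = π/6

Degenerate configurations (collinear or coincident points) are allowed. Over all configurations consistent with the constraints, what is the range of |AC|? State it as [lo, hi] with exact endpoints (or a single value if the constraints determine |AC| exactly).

|AB| ∈ {49}
|BC| ∈ {22}
|AC| ∈ {√(2885 - 1078·√(3))}

|AC| = √(2885 - 1078·√(3))  (≈ 31.9037)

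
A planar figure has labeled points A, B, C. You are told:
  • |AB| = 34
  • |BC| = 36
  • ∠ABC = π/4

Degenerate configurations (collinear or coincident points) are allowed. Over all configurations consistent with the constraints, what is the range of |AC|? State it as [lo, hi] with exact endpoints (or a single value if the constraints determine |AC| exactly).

|AC| = 2·√(613 - 306·√(2))  (≈ 26.8515)

|AB| ∈ {34}
|BC| ∈ {36}
|AC| ∈ {2·√(613 - 306·√(2))}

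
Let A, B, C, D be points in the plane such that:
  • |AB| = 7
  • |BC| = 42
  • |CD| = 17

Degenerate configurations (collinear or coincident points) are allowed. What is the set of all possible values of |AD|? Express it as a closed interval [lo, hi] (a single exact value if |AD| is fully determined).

|AD| ∈ [18, 66]  (≈ [18.0000, 66.0000])

|AB| ∈ {7}
|BC| ∈ {42}
|CD| ∈ {17}
|AC| ∈ [35, 49]
|BD| ∈ [25, 59]
|AD| ∈ [18, 66]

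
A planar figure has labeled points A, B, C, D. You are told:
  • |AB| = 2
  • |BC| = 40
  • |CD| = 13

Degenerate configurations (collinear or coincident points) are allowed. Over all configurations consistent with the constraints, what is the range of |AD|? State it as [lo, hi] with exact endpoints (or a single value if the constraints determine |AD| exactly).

|AD| ∈ [25, 55]  (≈ [25.0000, 55.0000])

|AB| ∈ {2}
|BC| ∈ {40}
|CD| ∈ {13}
|AC| ∈ [38, 42]
|BD| ∈ [27, 53]
|AD| ∈ [25, 55]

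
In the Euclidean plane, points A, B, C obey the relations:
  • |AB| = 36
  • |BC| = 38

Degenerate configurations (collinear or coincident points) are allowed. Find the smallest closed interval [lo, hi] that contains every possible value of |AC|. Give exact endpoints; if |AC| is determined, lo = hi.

|AC| ∈ [2, 74]  (≈ [2.0000, 74.0000])

|AB| ∈ {36}
|BC| ∈ {38}
|AC| ∈ [2, 74]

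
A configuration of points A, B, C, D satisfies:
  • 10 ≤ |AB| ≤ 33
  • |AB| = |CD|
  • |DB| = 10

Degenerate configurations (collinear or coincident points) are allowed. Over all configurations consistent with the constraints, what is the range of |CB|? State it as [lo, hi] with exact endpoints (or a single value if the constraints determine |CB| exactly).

|CB| ∈ [0, 43]  (≈ [0.0000, 43.0000])

|AB| ∈ [10, 33]
|BD| ∈ {10}
|CD| ∈ [10, 33]
|AD| ∈ [0, 43]
|BC| ∈ [0, 43]
|AC| ∈ [0, 76]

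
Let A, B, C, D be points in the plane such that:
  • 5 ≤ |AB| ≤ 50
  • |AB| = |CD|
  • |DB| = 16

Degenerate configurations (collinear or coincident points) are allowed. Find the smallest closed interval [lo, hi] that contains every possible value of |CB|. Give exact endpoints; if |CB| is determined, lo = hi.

|CB| ∈ [0, 66]  (≈ [0.0000, 66.0000])

|AB| ∈ [5, 50]
|BD| ∈ {16}
|CD| ∈ [5, 50]
|AD| ∈ [0, 66]
|BC| ∈ [0, 66]
|AC| ∈ [0, 116]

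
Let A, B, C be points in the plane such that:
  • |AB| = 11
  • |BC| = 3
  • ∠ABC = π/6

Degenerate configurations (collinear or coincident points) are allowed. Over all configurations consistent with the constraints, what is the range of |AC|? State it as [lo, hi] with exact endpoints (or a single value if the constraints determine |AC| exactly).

|AC| = √(130 - 33·√(3))  (≈ 8.5348)

|AB| ∈ {11}
|BC| ∈ {3}
|AC| ∈ {√(130 - 33·√(3))}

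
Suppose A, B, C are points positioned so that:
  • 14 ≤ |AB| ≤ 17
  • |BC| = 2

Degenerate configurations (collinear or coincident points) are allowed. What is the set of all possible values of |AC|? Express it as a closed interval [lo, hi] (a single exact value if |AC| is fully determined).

|AC| ∈ [12, 19]  (≈ [12.0000, 19.0000])

|AB| ∈ [14, 17]
|BC| ∈ {2}
|AC| ∈ [12, 19]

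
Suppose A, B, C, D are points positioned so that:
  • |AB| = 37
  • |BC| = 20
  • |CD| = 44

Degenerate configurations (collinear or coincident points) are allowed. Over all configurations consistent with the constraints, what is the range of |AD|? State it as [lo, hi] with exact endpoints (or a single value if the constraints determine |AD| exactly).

|AD| ∈ [0, 101]  (≈ [0.0000, 101.0000])

|AB| ∈ {37}
|BC| ∈ {20}
|CD| ∈ {44}
|AC| ∈ [17, 57]
|BD| ∈ [24, 64]
|AD| ∈ [0, 101]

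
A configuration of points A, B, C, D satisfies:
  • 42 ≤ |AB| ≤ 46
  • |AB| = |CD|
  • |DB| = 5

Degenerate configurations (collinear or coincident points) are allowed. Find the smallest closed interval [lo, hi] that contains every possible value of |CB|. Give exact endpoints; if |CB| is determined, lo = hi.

|CB| ∈ [37, 51]  (≈ [37.0000, 51.0000])

|AB| ∈ [42, 46]
|BD| ∈ {5}
|CD| ∈ [42, 46]
|AD| ∈ [37, 51]
|BC| ∈ [37, 51]
|AC| ∈ [0, 97]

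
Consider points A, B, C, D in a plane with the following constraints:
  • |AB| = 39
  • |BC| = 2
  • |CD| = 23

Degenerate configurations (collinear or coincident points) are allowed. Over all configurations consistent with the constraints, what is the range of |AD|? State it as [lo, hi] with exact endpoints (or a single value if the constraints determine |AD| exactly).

|AB| ∈ {39}
|BC| ∈ {2}
|CD| ∈ {23}
|AC| ∈ [37, 41]
|BD| ∈ [21, 25]
|AD| ∈ [14, 64]

|AD| ∈ [14, 64]  (≈ [14.0000, 64.0000])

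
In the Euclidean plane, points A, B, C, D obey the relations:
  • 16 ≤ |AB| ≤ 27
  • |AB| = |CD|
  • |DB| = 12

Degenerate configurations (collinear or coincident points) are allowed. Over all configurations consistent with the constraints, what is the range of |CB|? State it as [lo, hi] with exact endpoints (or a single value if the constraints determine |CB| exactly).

|CB| ∈ [4, 39]  (≈ [4.0000, 39.0000])

|AB| ∈ [16, 27]
|BD| ∈ {12}
|CD| ∈ [16, 27]
|AD| ∈ [4, 39]
|BC| ∈ [4, 39]
|AC| ∈ [0, 66]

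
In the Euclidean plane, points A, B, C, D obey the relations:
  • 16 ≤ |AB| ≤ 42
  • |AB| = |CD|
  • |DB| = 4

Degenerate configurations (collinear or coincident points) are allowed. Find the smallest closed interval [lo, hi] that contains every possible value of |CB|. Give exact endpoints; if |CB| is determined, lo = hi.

|AB| ∈ [16, 42]
|BD| ∈ {4}
|CD| ∈ [16, 42]
|AD| ∈ [12, 46]
|BC| ∈ [12, 46]
|AC| ∈ [0, 88]

|CB| ∈ [12, 46]  (≈ [12.0000, 46.0000])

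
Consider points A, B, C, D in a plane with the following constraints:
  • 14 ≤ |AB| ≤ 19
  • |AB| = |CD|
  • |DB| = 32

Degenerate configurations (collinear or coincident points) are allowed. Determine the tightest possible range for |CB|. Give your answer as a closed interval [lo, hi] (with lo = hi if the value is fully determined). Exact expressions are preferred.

|AB| ∈ [14, 19]
|BD| ∈ {32}
|CD| ∈ [14, 19]
|AD| ∈ [13, 51]
|BC| ∈ [13, 51]
|AC| ∈ [0, 70]

|CB| ∈ [13, 51]  (≈ [13.0000, 51.0000])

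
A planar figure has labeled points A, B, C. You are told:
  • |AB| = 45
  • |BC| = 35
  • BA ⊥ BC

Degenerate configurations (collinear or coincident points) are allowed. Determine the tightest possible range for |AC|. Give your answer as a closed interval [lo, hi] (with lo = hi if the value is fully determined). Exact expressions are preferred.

|AB| ∈ {45}
|BC| ∈ {35}
|AC| ∈ {5·√(130)}

|AC| = 5·√(130)  (≈ 57.0088)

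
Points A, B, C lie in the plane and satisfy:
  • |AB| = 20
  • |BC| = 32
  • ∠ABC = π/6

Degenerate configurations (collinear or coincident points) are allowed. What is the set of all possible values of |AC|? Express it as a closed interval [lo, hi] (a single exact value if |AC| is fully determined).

|AC| = 4·√(89 - 40·√(3))  (≈ 17.7620)

|AB| ∈ {20}
|BC| ∈ {32}
|AC| ∈ {4·√(89 - 40·√(3))}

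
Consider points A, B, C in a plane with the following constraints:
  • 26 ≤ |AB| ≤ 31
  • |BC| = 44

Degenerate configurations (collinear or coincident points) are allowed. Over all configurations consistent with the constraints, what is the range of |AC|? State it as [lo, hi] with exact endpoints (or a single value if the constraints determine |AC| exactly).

|AC| ∈ [13, 75]  (≈ [13.0000, 75.0000])

|AB| ∈ [26, 31]
|BC| ∈ {44}
|AC| ∈ [13, 75]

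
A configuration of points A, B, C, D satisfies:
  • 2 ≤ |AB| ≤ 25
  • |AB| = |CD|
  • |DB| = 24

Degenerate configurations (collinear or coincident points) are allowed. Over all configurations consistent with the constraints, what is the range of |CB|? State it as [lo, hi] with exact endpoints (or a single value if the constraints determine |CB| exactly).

|CB| ∈ [0, 49]  (≈ [0.0000, 49.0000])

|AB| ∈ [2, 25]
|BD| ∈ {24}
|CD| ∈ [2, 25]
|AD| ∈ [0, 49]
|BC| ∈ [0, 49]
|AC| ∈ [0, 74]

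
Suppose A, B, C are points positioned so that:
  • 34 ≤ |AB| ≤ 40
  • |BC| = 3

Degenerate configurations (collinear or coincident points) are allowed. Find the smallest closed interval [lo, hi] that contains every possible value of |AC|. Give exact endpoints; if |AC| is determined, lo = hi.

|AB| ∈ [34, 40]
|BC| ∈ {3}
|AC| ∈ [31, 43]

|AC| ∈ [31, 43]  (≈ [31.0000, 43.0000])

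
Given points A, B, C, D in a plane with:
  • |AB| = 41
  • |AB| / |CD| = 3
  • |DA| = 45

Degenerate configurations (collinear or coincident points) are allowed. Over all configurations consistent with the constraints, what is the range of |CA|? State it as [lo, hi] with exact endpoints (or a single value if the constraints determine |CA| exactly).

|AB| ∈ {41}
|AD| ∈ {45}
|CD| ∈ {41/3}
|BD| ∈ [4, 86]
|AC| ∈ [94/3, 176/3]
|BC| ∈ [0, 299/3]

|CA| ∈ [94/3, 176/3]  (≈ [31.3333, 58.6667])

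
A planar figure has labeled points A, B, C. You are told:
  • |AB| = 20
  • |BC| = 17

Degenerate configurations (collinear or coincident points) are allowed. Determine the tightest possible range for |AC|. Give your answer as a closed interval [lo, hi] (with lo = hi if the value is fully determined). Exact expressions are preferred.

|AB| ∈ {20}
|BC| ∈ {17}
|AC| ∈ [3, 37]

|AC| ∈ [3, 37]  (≈ [3.0000, 37.0000])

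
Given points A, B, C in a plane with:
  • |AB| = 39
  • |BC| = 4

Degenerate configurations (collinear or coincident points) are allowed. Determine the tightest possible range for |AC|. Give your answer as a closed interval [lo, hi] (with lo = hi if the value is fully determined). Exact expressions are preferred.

|AB| ∈ {39}
|BC| ∈ {4}
|AC| ∈ [35, 43]

|AC| ∈ [35, 43]  (≈ [35.0000, 43.0000])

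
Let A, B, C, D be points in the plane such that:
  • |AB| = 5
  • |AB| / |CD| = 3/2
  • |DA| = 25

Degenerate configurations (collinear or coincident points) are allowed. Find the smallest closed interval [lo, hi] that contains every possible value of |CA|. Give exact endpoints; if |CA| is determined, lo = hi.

|CA| ∈ [65/3, 85/3]  (≈ [21.6667, 28.3333])

|AB| ∈ {5}
|AD| ∈ {25}
|CD| ∈ {10/3}
|BD| ∈ [20, 30]
|AC| ∈ [65/3, 85/3]
|BC| ∈ [50/3, 100/3]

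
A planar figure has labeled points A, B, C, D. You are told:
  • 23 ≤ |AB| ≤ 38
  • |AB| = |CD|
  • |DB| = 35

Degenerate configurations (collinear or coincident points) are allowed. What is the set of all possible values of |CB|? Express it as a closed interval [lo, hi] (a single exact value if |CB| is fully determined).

|CB| ∈ [0, 73]  (≈ [0.0000, 73.0000])

|AB| ∈ [23, 38]
|BD| ∈ {35}
|CD| ∈ [23, 38]
|AD| ∈ [0, 73]
|BC| ∈ [0, 73]
|AC| ∈ [0, 111]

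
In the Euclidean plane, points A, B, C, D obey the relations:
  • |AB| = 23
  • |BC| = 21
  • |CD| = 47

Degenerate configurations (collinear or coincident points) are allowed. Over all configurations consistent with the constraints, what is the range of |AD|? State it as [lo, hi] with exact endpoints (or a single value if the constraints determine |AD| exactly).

|AB| ∈ {23}
|BC| ∈ {21}
|CD| ∈ {47}
|AC| ∈ [2, 44]
|BD| ∈ [26, 68]
|AD| ∈ [3, 91]

|AD| ∈ [3, 91]  (≈ [3.0000, 91.0000])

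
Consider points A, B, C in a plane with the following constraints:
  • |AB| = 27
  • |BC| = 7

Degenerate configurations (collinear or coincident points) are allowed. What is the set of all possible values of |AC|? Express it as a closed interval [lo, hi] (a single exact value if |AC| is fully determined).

|AC| ∈ [20, 34]  (≈ [20.0000, 34.0000])

|AB| ∈ {27}
|BC| ∈ {7}
|AC| ∈ [20, 34]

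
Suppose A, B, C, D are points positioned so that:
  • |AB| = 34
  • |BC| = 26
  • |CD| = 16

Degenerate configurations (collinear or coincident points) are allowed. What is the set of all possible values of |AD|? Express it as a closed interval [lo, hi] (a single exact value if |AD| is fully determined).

|AD| ∈ [0, 76]  (≈ [0.0000, 76.0000])

|AB| ∈ {34}
|BC| ∈ {26}
|CD| ∈ {16}
|AC| ∈ [8, 60]
|BD| ∈ [10, 42]
|AD| ∈ [0, 76]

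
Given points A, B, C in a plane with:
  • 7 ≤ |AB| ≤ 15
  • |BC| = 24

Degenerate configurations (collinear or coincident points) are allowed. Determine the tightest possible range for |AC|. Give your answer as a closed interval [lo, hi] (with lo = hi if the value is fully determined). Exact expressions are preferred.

|AB| ∈ [7, 15]
|BC| ∈ {24}
|AC| ∈ [9, 39]

|AC| ∈ [9, 39]  (≈ [9.0000, 39.0000])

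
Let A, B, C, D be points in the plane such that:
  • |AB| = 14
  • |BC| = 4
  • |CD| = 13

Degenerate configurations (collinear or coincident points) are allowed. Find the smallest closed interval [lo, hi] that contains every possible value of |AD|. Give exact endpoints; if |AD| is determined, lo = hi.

|AB| ∈ {14}
|BC| ∈ {4}
|CD| ∈ {13}
|AC| ∈ [10, 18]
|BD| ∈ [9, 17]
|AD| ∈ [0, 31]

|AD| ∈ [0, 31]  (≈ [0.0000, 31.0000])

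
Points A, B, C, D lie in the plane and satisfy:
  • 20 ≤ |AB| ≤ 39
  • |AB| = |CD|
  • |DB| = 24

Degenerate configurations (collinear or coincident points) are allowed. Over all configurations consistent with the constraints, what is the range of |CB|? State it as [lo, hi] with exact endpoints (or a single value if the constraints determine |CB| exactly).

|AB| ∈ [20, 39]
|BD| ∈ {24}
|CD| ∈ [20, 39]
|AD| ∈ [0, 63]
|BC| ∈ [0, 63]
|AC| ∈ [0, 102]

|CB| ∈ [0, 63]  (≈ [0.0000, 63.0000])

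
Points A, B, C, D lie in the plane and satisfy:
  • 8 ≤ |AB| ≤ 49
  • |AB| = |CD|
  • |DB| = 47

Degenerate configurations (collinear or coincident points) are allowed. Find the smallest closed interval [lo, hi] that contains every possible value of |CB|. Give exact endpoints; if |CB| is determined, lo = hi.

|CB| ∈ [0, 96]  (≈ [0.0000, 96.0000])

|AB| ∈ [8, 49]
|BD| ∈ {47}
|CD| ∈ [8, 49]
|AD| ∈ [0, 96]
|BC| ∈ [0, 96]
|AC| ∈ [0, 145]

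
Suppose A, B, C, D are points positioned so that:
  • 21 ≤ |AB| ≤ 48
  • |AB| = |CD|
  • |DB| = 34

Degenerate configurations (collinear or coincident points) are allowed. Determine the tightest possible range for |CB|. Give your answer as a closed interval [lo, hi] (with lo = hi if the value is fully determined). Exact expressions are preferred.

|CB| ∈ [0, 82]  (≈ [0.0000, 82.0000])

|AB| ∈ [21, 48]
|BD| ∈ {34}
|CD| ∈ [21, 48]
|AD| ∈ [0, 82]
|BC| ∈ [0, 82]
|AC| ∈ [0, 130]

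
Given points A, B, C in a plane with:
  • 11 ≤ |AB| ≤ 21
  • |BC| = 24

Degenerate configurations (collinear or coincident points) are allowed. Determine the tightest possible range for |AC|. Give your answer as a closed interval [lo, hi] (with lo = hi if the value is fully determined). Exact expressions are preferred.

|AB| ∈ [11, 21]
|BC| ∈ {24}
|AC| ∈ [3, 45]

|AC| ∈ [3, 45]  (≈ [3.0000, 45.0000])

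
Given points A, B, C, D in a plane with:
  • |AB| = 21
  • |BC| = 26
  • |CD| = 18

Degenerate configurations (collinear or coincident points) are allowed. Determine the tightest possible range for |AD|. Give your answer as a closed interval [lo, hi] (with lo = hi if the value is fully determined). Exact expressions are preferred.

|AD| ∈ [0, 65]  (≈ [0.0000, 65.0000])

|AB| ∈ {21}
|BC| ∈ {26}
|CD| ∈ {18}
|AC| ∈ [5, 47]
|BD| ∈ [8, 44]
|AD| ∈ [0, 65]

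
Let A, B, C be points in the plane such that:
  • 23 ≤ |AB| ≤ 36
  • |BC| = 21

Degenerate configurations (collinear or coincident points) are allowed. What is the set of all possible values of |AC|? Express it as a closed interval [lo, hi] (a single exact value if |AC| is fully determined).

|AC| ∈ [2, 57]  (≈ [2.0000, 57.0000])

|AB| ∈ [23, 36]
|BC| ∈ {21}
|AC| ∈ [2, 57]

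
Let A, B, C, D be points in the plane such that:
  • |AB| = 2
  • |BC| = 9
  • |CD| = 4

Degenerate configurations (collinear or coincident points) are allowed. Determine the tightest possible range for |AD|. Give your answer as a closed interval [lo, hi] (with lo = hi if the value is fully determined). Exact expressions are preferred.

|AB| ∈ {2}
|BC| ∈ {9}
|CD| ∈ {4}
|AC| ∈ [7, 11]
|BD| ∈ [5, 13]
|AD| ∈ [3, 15]

|AD| ∈ [3, 15]  (≈ [3.0000, 15.0000])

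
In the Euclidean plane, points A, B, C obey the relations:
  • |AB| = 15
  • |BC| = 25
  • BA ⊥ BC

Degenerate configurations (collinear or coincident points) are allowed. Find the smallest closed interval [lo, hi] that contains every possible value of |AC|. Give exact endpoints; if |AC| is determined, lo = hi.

|AC| = 5·√(34)  (≈ 29.1548)

|AB| ∈ {15}
|BC| ∈ {25}
|AC| ∈ {5·√(34)}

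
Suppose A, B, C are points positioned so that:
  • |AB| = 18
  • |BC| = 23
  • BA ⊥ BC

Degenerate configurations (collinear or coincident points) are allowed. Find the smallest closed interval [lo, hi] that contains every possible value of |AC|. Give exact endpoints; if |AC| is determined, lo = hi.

|AC| = √(853)  (≈ 29.2062)

|AB| ∈ {18}
|BC| ∈ {23}
|AC| ∈ {√(853)}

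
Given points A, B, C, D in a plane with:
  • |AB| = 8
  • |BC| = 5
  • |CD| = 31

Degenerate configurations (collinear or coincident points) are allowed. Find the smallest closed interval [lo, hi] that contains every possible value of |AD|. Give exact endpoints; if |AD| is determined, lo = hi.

|AB| ∈ {8}
|BC| ∈ {5}
|CD| ∈ {31}
|AC| ∈ [3, 13]
|BD| ∈ [26, 36]
|AD| ∈ [18, 44]

|AD| ∈ [18, 44]  (≈ [18.0000, 44.0000])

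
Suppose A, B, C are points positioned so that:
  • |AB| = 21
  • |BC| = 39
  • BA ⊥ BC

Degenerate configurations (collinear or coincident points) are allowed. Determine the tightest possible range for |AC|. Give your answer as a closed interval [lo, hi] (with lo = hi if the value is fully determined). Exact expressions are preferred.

|AC| = 3·√(218)  (≈ 44.2945)

|AB| ∈ {21}
|BC| ∈ {39}
|AC| ∈ {3·√(218)}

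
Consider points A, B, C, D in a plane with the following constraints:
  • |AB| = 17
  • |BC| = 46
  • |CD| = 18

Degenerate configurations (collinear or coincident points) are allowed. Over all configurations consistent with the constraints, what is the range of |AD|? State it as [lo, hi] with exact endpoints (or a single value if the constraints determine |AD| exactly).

|AD| ∈ [11, 81]  (≈ [11.0000, 81.0000])

|AB| ∈ {17}
|BC| ∈ {46}
|CD| ∈ {18}
|AC| ∈ [29, 63]
|BD| ∈ [28, 64]
|AD| ∈ [11, 81]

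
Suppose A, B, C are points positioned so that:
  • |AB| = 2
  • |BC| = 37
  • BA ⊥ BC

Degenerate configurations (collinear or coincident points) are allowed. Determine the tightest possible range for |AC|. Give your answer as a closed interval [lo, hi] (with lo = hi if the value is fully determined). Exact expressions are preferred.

|AC| = √(1373)  (≈ 37.0540)

|AB| ∈ {2}
|BC| ∈ {37}
|AC| ∈ {√(1373)}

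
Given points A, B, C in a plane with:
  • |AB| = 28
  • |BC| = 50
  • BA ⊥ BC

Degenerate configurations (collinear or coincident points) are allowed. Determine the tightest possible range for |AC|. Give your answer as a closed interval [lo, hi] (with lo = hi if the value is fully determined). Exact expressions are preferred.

|AC| = 2·√(821)  (≈ 57.3062)

|AB| ∈ {28}
|BC| ∈ {50}
|AC| ∈ {2·√(821)}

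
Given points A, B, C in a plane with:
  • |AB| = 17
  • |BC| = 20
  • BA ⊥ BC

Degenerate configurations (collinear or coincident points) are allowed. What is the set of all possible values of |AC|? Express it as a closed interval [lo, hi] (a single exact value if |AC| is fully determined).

|AC| = √(689)  (≈ 26.2488)

|AB| ∈ {17}
|BC| ∈ {20}
|AC| ∈ {√(689)}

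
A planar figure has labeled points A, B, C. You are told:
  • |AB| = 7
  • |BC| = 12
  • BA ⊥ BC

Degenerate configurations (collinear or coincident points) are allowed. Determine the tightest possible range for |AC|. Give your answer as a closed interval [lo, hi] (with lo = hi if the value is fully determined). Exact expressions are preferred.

|AB| ∈ {7}
|BC| ∈ {12}
|AC| ∈ {√(193)}

|AC| = √(193)  (≈ 13.8924)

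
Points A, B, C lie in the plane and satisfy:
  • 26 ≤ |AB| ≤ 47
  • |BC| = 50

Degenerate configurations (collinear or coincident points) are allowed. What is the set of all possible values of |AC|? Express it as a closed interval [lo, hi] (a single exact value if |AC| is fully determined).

|AC| ∈ [3, 97]  (≈ [3.0000, 97.0000])

|AB| ∈ [26, 47]
|BC| ∈ {50}
|AC| ∈ [3, 97]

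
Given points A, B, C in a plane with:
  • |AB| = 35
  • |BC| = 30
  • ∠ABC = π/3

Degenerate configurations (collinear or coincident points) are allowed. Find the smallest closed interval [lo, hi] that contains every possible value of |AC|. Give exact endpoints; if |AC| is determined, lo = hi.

|AC| = 5·√(43)  (≈ 32.7872)

|AB| ∈ {35}
|BC| ∈ {30}
|AC| ∈ {5·√(43)}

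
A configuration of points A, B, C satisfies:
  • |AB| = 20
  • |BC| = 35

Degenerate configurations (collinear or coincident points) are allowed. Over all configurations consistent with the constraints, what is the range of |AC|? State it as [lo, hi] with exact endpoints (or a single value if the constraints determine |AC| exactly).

|AC| ∈ [15, 55]  (≈ [15.0000, 55.0000])

|AB| ∈ {20}
|BC| ∈ {35}
|AC| ∈ [15, 55]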